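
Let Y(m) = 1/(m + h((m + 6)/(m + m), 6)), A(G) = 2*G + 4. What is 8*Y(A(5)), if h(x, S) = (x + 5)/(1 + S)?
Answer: 196/363 ≈ 0.53994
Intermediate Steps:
A(G) = 4 + 2*G
h(x, S) = (5 + x)/(1 + S)
Y(m) = 1/(5/7 + m + (6 + m)/(14*m)) (Y(m) = 1/(m + (5 + (m + 6)/(m + m))/(1 + 6)) = 1/(m + (5 + (6 + m)/((2*m)))/7) = 1/(m + (5 + (6 + m)*(1/(2*m)))/7) = 1/(m + (5 + (6 + m)/(2*m))/7) = 1/(m + (5/7 + (6 + m)/(14*m))) = 1/(5/7 + m + (6 + m)/(14*m)))
8*Y(A(5)) = 8*(14*(4 + 2*5)/(6 + 11*(4 + 2*5) + 14*(4 + 2*5)²)) = 8*(14*(4 + 10)/(6 + 11*(4 + 10) + 14*(4 + 10)²)) = 8*(14*14/(6 + 11*14 + 14*14²)) = 8*(14*14/(6 + 154 + 14*196)) = 8*(14*14/(6 + 154 + 2744)) = 8*(14*14/2904) = 8*(14*14*(1/2904)) = 8*(49/726) = 196/363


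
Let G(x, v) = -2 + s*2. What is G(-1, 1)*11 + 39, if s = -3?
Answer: -49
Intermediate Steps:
G(x, v) = -8 (G(x, v) = -2 - 3*2 = -2 - 6 = -8)
G(-1, 1)*11 + 39 = -8*11 + 39 = -88 + 39 = -49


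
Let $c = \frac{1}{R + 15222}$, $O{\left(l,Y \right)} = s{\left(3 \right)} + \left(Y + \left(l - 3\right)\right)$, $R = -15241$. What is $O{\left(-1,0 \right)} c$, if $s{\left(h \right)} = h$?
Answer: $\frac{1}{19} \approx 0.052632$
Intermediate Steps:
$O{\left(l,Y \right)} = Y + l$ ($O{\left(l,Y \right)} = 3 + \left(Y + \left(l - 3\right)\right) = 3 + \left(Y + \left(-3 + l\right)\right) = 3 + \left(-3 + Y + l\right) = Y + l$)
$c = - \frac{1}{19}$ ($c = \frac{1}{-15241 + 15222} = \frac{1}{-19} = - \frac{1}{19} \approx -0.052632$)
$O{\left(-1,0 \right)} c = \left(0 - 1\right) \left(- \frac{1}{19}\right) = \left(-1\right) \left(- \frac{1}{19}\right) = \frac{1}{19}$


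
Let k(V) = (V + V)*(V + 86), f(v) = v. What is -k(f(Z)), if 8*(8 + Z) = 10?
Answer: 8559/8 ≈ 1069.9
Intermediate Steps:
Z = -27/4 (Z = -8 + (⅛)*10 = -8 + 5/4 = -27/4 ≈ -6.7500)
k(V) = 2*V*(86 + V) (k(V) = (2*V)*(86 + V) = 2*V*(86 + V))
-k(f(Z)) = -2*(-27)*(86 - 27/4)/4 = -2*(-27)*317/(4*4) = -1*(-8559/8) = 8559/8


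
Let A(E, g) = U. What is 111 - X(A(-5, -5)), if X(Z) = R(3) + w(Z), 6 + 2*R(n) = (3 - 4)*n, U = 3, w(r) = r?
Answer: 225/2 ≈ 112.50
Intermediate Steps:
R(n) = -3 - n/2 (R(n) = -3 + ((3 - 4)*n)/2 = -3 + (-n)/2 = -3 - n/2)
A(E, g) = 3
X(Z) = -9/2 + Z (X(Z) = (-3 - ½*3) + Z = (-3 - 3/2) + Z = -9/2 + Z)
111 - X(A(-5, -5)) = 111 - (-9/2 + 3) = 111 - 1*(-3/2) = 111 + 3/2 = 225/2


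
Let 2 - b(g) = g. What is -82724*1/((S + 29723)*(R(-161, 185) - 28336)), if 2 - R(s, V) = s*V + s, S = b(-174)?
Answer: -20681/12049297 ≈ -0.0017164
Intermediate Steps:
b(g) = 2 - g
S = 176 (S = 2 - 1*(-174) = 2 + 174 = 176)
R(s, V) = 2 - s - V*s (R(s, V) = 2 - (s*V + s) = 2 - (V*s + s) = 2 - (s + V*s) = 2 + (-s - V*s) = 2 - s - V*s)
-82724*1/((S + 29723)*(R(-161, 185) - 28336)) = -82724*1/((176 + 29723)*((2 - 1*(-161) - 1*185*(-161)) - 28336)) = -82724*1/(29899*((2 + 161 + 29785) - 28336)) = -82724*1/(29899*(29948 - 28336)) = -82724/(29899*1612) = -82724/48197188 = -82724*1/48197188 = -20681/12049297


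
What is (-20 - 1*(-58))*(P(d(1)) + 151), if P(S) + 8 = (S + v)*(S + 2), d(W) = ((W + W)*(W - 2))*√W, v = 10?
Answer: 5434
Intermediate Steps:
d(W) = 2*W^(3/2)*(-2 + W) (d(W) = ((2*W)*(-2 + W))*√W = (2*W*(-2 + W))*√W = 2*W^(3/2)*(-2 + W))
P(S) = -8 + (2 + S)*(10 + S) (P(S) = -8 + (S + 10)*(S + 2) = -8 + (10 + S)*(2 + S) = -8 + (2 + S)*(10 + S))
(-20 - 1*(-58))*(P(d(1)) + 151) = (-20 - 1*(-58))*((12 + (2*1^(3/2)*(-2 + 1))² + 12*(2*1^(3/2)*(-2 + 1))) + 151) = (-20 + 58)*((12 + (2*1*(-1))² + 12*(2*1*(-1))) + 151) = 38*((12 + (-2)² + 12*(-2)) + 151) = 38*((12 + 4 - 24) + 151) = 38*(-8 + 151) = 38*143 = 5434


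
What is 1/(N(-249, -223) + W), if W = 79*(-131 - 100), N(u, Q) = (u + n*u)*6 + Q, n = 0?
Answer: -1/19966 ≈ -5.0085e-5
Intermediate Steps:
N(u, Q) = Q + 6*u (N(u, Q) = (u + 0*u)*6 + Q = (u + 0)*6 + Q = u*6 + Q = 6*u + Q = Q + 6*u)
W = -18249 (W = 79*(-231) = -18249)
1/(N(-249, -223) + W) = 1/((-223 + 6*(-249)) - 18249) = 1/((-223 - 1494) - 18249) = 1/(-1717 - 18249) = 1/(-19966) = -1/19966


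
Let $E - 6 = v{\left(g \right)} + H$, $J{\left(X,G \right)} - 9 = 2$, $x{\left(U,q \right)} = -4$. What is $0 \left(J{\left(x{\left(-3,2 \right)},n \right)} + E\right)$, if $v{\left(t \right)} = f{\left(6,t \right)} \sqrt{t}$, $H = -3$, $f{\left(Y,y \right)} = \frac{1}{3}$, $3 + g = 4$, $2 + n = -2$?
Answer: $0$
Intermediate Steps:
$n = -4$ ($n = -2 - 2 = -4$)
$g = 1$ ($g = -3 + 4 = 1$)
$f{\left(Y,y \right)} = \frac{1}{3}$
$v{\left(t \right)} = \frac{\sqrt{t}}{3}$
$J{\left(X,G \right)} = 11$ ($J{\left(X,G \right)} = 9 + 2 = 11$)
$E = \frac{10}{3}$ ($E = 6 - \left(3 - \frac{\sqrt{1}}{3}\right) = 6 + \left(\frac{1}{3} \cdot 1 - 3\right) = 6 + \left(\frac{1}{3} - 3\right) = 6 - \frac{8}{3} = \frac{10}{3} \approx 3.3333$)
$0 \left(J{\left(x{\left(-3,2 \right)},n \right)} + E\right) = 0 \left(11 + \frac{10}{3}\right) = 0 \cdot \frac{43}{3} = 0$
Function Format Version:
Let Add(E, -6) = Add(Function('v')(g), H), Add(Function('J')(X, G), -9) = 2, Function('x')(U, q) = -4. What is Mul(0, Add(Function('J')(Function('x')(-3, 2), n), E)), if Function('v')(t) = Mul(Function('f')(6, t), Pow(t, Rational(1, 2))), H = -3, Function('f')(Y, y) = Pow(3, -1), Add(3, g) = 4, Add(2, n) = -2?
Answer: 0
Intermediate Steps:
n = -4 (n = Add(-2, -2) = -4)
g = 1 (g = Add(-3, 4) = 1)
Function('f')(Y, y) = Rational(1, 3)
Function('v')(t) = Mul(Rational(1, 3), Pow(t, Rational(1, 2)))
Function('J')(X, G) = 11 (Function('J')(X, G) = Add(9, 2) = 11)
E = Rational(10, 3) (E = Add(6, Add(Mul(Rational(1, 3), Pow(1, Rational(1, 2))), -3)) = Add(6, Add(Mul(Rational(1, 3), 1), -3)) = Add(6, Add(Rational(1, 3), -3)) = Add(6, Rational(-8, 3)) = Rational(10, 3) ≈ 3.3333)
Mul(0, Add(Function('J')(Function('x')(-3, 2), n), E)) = Mul(0, Add(11, Rational(10, 3))) = Mul(0, Rational(43, 3)) = 0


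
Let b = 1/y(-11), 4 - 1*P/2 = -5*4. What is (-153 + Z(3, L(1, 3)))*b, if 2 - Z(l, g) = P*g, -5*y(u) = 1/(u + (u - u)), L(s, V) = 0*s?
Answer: -8305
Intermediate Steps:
L(s, V) = 0
y(u) = -1/(5*u) (y(u) = -1/(5*(u + (u - u))) = -1/(5*(u + 0)) = -1/(5*u))
P = 48 (P = 8 - (-10)*4 = 8 - 2*(-20) = 8 + 40 = 48)
Z(l, g) = 2 - 48*g
b = 55 (b = 1/(-⅕/(-11)) = 1/(-⅕*(-1/11)) = 1/(1/55) = 55)
(-153 + Z(3, L(1, 3)))*b = (-153 + (2 - 48*0))*55 = (-153 + (2 + 0))*55 = (-153 + 2)*55 = -151*55 = -8305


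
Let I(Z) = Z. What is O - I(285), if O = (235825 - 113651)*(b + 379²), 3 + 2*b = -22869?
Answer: 16152013385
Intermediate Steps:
b = -11436 (b = -3/2 + (½)*(-22869) = -3/2 - 22869/2 = -11436)
O = 16152013670 (O = (235825 - 113651)*(-11436 + 379²) = 122174*(-11436 + 143641) = 122174*132205 = 16152013670)
O - I(285) = 16152013670 - 1*285 = 16152013670 - 285 = 16152013385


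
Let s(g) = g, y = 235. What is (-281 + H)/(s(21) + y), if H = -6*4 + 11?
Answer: -147/128 ≈ -1.1484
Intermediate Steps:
H = -13 (H = -24 + 11 = -13)
(-281 + H)/(s(21) + y) = (-281 - 13)/(21 + 235) = -294/256 = -294*1/256 = -147/128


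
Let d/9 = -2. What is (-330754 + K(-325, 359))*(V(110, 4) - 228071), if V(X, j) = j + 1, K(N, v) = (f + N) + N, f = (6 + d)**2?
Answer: 75549143160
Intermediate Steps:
d = -18 (d = 9*(-2) = -18)
f = 144 (f = (6 - 18)**2 = (-12)**2 = 144)
K(N, v) = 144 + 2*N (K(N, v) = (144 + N) + N = 144 + 2*N)
V(X, j) = 1 + j
(-330754 + K(-325, 359))*(V(110, 4) - 228071) = (-330754 + (144 + 2*(-325)))*((1 + 4) - 228071) = (-330754 + (144 - 650))*(5 - 228071) = (-330754 - 506)*(-228066) = -331260*(-228066) = 75549143160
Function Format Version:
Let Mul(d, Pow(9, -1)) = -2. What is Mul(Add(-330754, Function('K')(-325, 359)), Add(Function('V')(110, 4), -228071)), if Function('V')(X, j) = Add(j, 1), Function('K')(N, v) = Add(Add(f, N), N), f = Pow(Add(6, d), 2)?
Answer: 75549143160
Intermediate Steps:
d = -18 (d = Mul(9, -2) = -18)
f = 144 (f = Pow(Add(6, -18), 2) = Pow(-12, 2) = 144)
Function('K')(N, v) = Add(144, Mul(2, N)) (Function('K')(N, v) = Add(Add(144, N), N) = Add(144, Mul(2, N)))
Function('V')(X, j) = Add(1, j)
Mul(Add(-330754, Function('K')(-325, 359)), Add(Function('V')(110, 4), -228071)) = Mul(Add(-330754, Add(144, Mul(2, -325))), Add(Add(1, 4), -228071)) = Mul(Add(-330754, Add(144, -650)), Add(5, -228071)) = Mul(Add(-330754, -506), -228066) = Mul(-331260, -228066) = 75549143160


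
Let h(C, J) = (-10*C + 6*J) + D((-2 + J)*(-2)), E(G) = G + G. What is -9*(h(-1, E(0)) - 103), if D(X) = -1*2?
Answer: 855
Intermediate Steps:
E(G) = 2*G
D(X) = -2
h(C, J) = -2 - 10*C + 6*J (h(C, J) = (-10*C + 6*J) - 2 = -2 - 10*C + 6*J)
-9*(h(-1, E(0)) - 103) = -9*((-2 - 10*(-1) + 6*(2*0)) - 103) = -9*((-2 + 10 + 6*0) - 103) = -9*((-2 + 10 + 0) - 103) = -9*(8 - 103) = -9*(-95) = 855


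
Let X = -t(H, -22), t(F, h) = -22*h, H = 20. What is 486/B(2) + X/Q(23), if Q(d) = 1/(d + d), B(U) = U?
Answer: -22021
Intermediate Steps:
Q(d) = 1/(2*d)
X = -484 (X = -(-22)*(-22) = -1*484 = -484)
486/B(2) + X/Q(23) = 486/2 - 484/((1/2)/23) = 486*(1/2) - 484/((1/2)*(1/23)) = 243 - 484/1/46 = 243 - 484*46 = 243 - 22264 = -22021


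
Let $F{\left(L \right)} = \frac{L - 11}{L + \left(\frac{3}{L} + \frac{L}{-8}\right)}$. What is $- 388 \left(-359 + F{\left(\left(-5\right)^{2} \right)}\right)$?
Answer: $\frac{611659108}{4399} \approx 1.3905 \cdot 10^{5}$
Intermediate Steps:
$F{\left(L \right)} = \frac{-11 + L}{\frac{3}{L} + \frac{7 L}{8}}$ ($F{\left(L \right)} = \frac{-11 + L}{L + \left(\frac{3}{L} + L \left(- \frac{1}{8}\right)\right)} = \frac{-11 + L}{L - \left(- \frac{3}{L} + \frac{L}{8}\right)} = \frac{-11 + L}{\frac{3}{L} + \frac{7 L}{8}}$)
$- 388 \left(-359 + F{\left(\left(-5\right)^{2} \right)}\right) = - 388 \left(-359 + \frac{8 \left(-5\right)^{2} \left(-11 + \left(-5\right)^{2}\right)}{24 + 7 \left(\left(-5\right)^{2}\right)^{2}}\right) = - 388 \left(-359 + 8 \cdot 25 \frac{1}{24 + 7 \cdot 25^{2}} \left(-11 + 25\right)\right) = - 388 \left(-359 + 8 \cdot 25 \frac{1}{24 + 7 \cdot 625} \cdot 14\right) = - 388 \left(-359 + 8 \cdot 25 \frac{1}{24 + 4375} \cdot 14\right) = - 388 \left(-359 + 8 \cdot 25 \cdot \frac{1}{4399} \cdot 14\right) = - 388 \left(-359 + \frac{2800}{4399}\right) = \left(-388\right) \left(- \frac{1576441}{4399}\right) = \frac{611659108}{4399}$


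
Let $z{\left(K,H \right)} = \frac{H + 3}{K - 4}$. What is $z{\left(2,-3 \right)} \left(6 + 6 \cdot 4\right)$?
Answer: $0$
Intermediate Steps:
$z{\left(K,H \right)} = \frac{3 + H}{-4 + K}$
$z{\left(2,-3 \right)} \left(6 + 6 \cdot 4\right) = \frac{3 - 3}{-4 + 2} \left(6 + 6 \cdot 4\right) = \frac{1}{-2} \cdot 0 \left(6 + 24\right) = \left(- \frac{1}{2}\right) 0 \cdot 30 = 0 \cdot 30 = 0$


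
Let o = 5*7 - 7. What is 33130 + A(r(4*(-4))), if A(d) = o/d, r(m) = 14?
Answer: 33132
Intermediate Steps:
o = 28 (o = 35 - 7 = 28)
A(d) = 28/d
33130 + A(r(4*(-4))) = 33130 + 28/14 = 33130 + 28*(1/14) = 33130 + 2 = 33132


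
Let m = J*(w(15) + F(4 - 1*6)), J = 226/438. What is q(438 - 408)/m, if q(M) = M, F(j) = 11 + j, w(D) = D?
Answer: 1095/452 ≈ 2.4226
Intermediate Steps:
J = 113/219 (J = 226*(1/438) = 113/219 ≈ 0.51598)
m = 904/73 (m = 113*(15 + (11 + (4 - 1*6)))/219 = 113*(15 + (11 + (4 - 6)))/219 = 113*(15 + (11 - 2))/219 = 113*(15 + 9)/219 = (113/219)*24 = 904/73 ≈ 12.384)
q(438 - 408)/m = (438 - 408)/(904/73) = 30*(73/904) = 1095/452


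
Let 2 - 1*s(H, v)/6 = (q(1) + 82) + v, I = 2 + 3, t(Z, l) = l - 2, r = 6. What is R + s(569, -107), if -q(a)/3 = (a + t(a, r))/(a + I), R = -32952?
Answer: -32775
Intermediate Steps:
t(Z, l) = -2 + l
I = 5
q(a) = -3*(4 + a)/(5 + a) (q(a) = -3*(a + (-2 + 6))/(a + 5) = -3*(a + 4)/(5 + a) = -3*(4 + a)/(5 + a))
s(H, v) = -465 - 6*v (s(H, v) = 12 - 6*((3*(-4 - 1*1)/(5 + 1) + 82) + v) = 12 - 6*((3*(-4 - 1)/6 + 82) + v) = 12 - 6*((3*(1/6)*(-5) + 82) + v) = 12 - 6*((-5/2 + 82) + v) = 12 - 6*(159/2 + v) = 12 + (-477 - 6*v) = -465 - 6*v)
R + s(569, -107) = -32952 + (-465 - 6*(-107)) = -32952 + (-465 + 642) = -32952 + 177 = -32775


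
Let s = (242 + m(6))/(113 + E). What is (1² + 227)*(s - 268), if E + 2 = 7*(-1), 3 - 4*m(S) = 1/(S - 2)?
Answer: -25197933/416 ≈ -60572.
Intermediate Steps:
m(S) = ¾ - 1/(4*(-2 + S)) (m(S) = ¾ - 1/(4*(S - 2)) = ¾ - 1/(4*(-2 + S)))
E = -9 (E = -2 + 7*(-1) = -2 - 7 = -9)
s = 3883/1664 (s = (242 + (-7 + 3*6)/(4*(-2 + 6)))/(113 - 9) = (242 + (¼)*(-7 + 18)/4)/104 = (242 + (¼)*(¼)*11)*(1/104) = (242 + 11/16)*(1/104) = (3883/16)*(1/104) = 3883/1664 ≈ 2.3335)
(1² + 227)*(s - 268) = (1² + 227)*(3883/1664 - 268) = (1 + 227)*(-442069/1664) = 228*(-442069/1664) = -25197933/416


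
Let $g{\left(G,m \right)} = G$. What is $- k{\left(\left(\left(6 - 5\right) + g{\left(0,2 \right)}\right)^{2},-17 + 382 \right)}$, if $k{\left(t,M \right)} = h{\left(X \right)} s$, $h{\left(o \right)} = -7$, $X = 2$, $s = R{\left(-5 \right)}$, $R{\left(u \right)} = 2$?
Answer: $14$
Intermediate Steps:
$s = 2$
$k{\left(t,M \right)} = -14$ ($k{\left(t,M \right)} = \left(-7\right) 2 = -14$)
$- k{\left(\left(\left(6 - 5\right) + g{\left(0,2 \right)}\right)^{2},-17 + 382 \right)} = \left(-1\right) \left(-14\right) = 14$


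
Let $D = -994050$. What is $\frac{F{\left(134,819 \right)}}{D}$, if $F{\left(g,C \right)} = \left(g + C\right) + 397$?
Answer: $- \frac{3}{2209} \approx -0.0013581$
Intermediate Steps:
$F{\left(g,C \right)} = 397 + C + g$ ($F{\left(g,C \right)} = \left(C + g\right) + 397 = 397 + C + g$)
$\frac{F{\left(134,819 \right)}}{D} = \frac{397 + 819 + 134}{-994050} = 1350 \left(- \frac{1}{994050}\right) = - \frac{3}{2209}$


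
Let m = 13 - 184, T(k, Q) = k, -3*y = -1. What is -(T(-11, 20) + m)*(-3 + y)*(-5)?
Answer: 7280/3 ≈ 2426.7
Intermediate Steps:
y = 1/3 (y = -1/3*(-1) = 1/3 ≈ 0.33333)
m = -171
-(T(-11, 20) + m)*(-3 + y)*(-5) = -(-11 - 171)*(-3 + 1/3)*(-5) = -(-182)*(-8/3*(-5)) = -(-182)*40/3 = -1*(-7280/3) = 7280/3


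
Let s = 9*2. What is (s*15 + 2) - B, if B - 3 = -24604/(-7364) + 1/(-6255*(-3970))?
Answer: 12144956071459/45716356350 ≈ 265.66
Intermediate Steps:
s = 18
B = 289892855741/45716356350 (B = 3 + (-24604/(-7364) + 1/(-6255*(-3970))) = 3 + (-24604*(-1/7364) - 1/6255*(-1/3970)) = 3 + (6151/1841 + 1/24832350) = 3 + 152743786691/45716356350 = 289892855741/45716356350 ≈ 6.3411)
(s*15 + 2) - B = (18*15 + 2) - 1*289892855741/45716356350 = (270 + 2) - 289892855741/45716356350 = 272 - 289892855741/45716356350 = 12144956071459/45716356350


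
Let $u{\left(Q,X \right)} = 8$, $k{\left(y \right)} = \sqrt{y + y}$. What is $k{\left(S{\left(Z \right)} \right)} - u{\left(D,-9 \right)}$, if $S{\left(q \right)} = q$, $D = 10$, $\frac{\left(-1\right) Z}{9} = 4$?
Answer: $-8 + 6 i \sqrt{2} \approx -8.0 + 8.4853 i$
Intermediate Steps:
$Z = -36$ ($Z = \left(-9\right) 4 = -36$)
$k{\left(y \right)} = \sqrt{2} \sqrt{y}$ ($k{\left(y \right)} = \sqrt{2 y} = \sqrt{2} \sqrt{y}$)
$k{\left(S{\left(Z \right)} \right)} - u{\left(D,-9 \right)} = \sqrt{2} \sqrt{-36} - 8 = \sqrt{2} \cdot 6 i - 8 = 6 i \sqrt{2} - 8 = -8 + 6 i \sqrt{2}$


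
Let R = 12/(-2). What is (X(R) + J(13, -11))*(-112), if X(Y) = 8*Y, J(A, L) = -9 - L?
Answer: 5152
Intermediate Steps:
R = -6 (R = 12*(-½) = -6)
(X(R) + J(13, -11))*(-112) = (8*(-6) + (-9 - 1*(-11)))*(-112) = (-48 + (-9 + 11))*(-112) = (-48 + 2)*(-112) = -46*(-112) = 5152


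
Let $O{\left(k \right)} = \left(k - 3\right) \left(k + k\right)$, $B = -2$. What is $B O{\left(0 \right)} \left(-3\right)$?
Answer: $0$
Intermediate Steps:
$O{\left(k \right)} = 2 k \left(-3 + k\right)$ ($O{\left(k \right)} = \left(-3 + k\right) 2 k = 2 k \left(-3 + k\right)$)
$B O{\left(0 \right)} \left(-3\right) = - 2 \cdot 2 \cdot 0 \left(-3 + 0\right) \left(-3\right) = - 2 \cdot 2 \cdot 0 \left(-3\right) \left(-3\right) = \left(-2\right) 0 \left(-3\right) = 0 \left(-3\right) = 0$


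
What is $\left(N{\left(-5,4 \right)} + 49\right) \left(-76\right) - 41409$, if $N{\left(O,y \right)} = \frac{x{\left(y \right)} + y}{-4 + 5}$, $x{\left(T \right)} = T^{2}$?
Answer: $-46653$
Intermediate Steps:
$N{\left(O,y \right)} = y + y^{2}$ ($N{\left(O,y \right)} = \frac{y^{2} + y}{-4 + 5} = \frac{y + y^{2}}{1} = \left(y + y^{2}\right) 1 = y + y^{2}$)
$\left(N{\left(-5,4 \right)} + 49\right) \left(-76\right) - 41409 = \left(4 \left(1 + 4\right) + 49\right) \left(-76\right) - 41409 = \left(4 \cdot 5 + 49\right) \left(-76\right) - 41409 = \left(20 + 49\right) \left(-76\right) - 41409 = 69 \left(-76\right) - 41409 = -5244 - 41409 = -46653$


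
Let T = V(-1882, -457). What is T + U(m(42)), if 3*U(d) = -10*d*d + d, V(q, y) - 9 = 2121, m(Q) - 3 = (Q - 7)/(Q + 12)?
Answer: 4563947/2187 ≈ 2086.9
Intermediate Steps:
m(Q) = 3 + (-7 + Q)/(12 + Q) (m(Q) = 3 + (Q - 7)/(Q + 12) = 3 + (-7 + Q)/(12 + Q))
V(q, y) = 2130 (V(q, y) = 9 + 2121 = 2130)
U(d) = -10*d**2/3 + d/3 (U(d) = (-10*d*d + d)/3 = (-10*d**2 + d)/3 = (d - 10*d**2)/3 = -10*d**2/3 + d/3)
T = 2130
T + U(m(42)) = 2130 + ((29 + 4*42)/(12 + 42))*(1 - 10*(29 + 4*42)/(12 + 42))/3 = 2130 + ((29 + 168)/54)*(1 - 10*(29 + 168)/54)/3 = 2130 + ((1/54)*197)*(1 - 5*197/27)/3 = 2130 + (1/3)*(197/54)*(1 - 10*197/54) = 2130 + (1/3)*(197/54)*(1 - 985/27) = 2130 + (1/3)*(197/54)*(-958/27) = 2130 - 94363/2187 = 4563947/2187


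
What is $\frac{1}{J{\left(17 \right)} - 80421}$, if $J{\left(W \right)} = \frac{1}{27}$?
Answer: $- \frac{27}{2171366} \approx -1.2435 \cdot 10^{-5}$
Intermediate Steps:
$J{\left(W \right)} = \frac{1}{27}$
$\frac{1}{J{\left(17 \right)} - 80421} = \frac{1}{\frac{1}{27} - 80421} = \frac{1}{- \frac{2171366}{27}} = - \frac{27}{2171366}$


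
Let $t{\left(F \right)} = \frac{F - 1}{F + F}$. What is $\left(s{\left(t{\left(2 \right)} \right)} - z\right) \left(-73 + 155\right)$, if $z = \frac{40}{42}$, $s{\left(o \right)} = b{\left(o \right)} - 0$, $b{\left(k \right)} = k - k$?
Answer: $- \frac{1640}{21} \approx -78.095$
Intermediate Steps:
$b{\left(k \right)} = 0$
$t{\left(F \right)} = \frac{-1 + F}{2 F}$
$s{\left(o \right)} = 0$ ($s{\left(o \right)} = 0 - 0 = 0 + 0 = 0$)
$z = \frac{20}{21}$ ($z = 40 \cdot \frac{1}{42} = \frac{20}{21} \approx 0.95238$)
$\left(s{\left(t{\left(2 \right)} \right)} - z\right) \left(-73 + 155\right) = \left(0 - \frac{20}{21}\right) \left(-73 + 155\right) = \left(0 - \frac{20}{21}\right) 82 = \left(- \frac{20}{21}\right) 82 = - \frac{1640}{21}$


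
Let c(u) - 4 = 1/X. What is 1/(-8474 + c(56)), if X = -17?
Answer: -17/143991 ≈ -0.00011806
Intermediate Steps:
c(u) = 67/17 (c(u) = 4 + 1/(-17) = 4 - 1/17 = 67/17)
1/(-8474 + c(56)) = 1/(-8474 + 67/17) = 1/(-143991/17) = -17/143991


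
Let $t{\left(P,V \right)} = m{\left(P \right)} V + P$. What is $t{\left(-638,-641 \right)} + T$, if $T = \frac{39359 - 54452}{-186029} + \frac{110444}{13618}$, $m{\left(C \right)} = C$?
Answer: $\frac{517217666617195}{1266671461} \approx 4.0833 \cdot 10^{5}$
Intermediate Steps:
$T = \frac{10375661675}{1266671461}$ ($T = \left(39359 - 54452\right) \left(- \frac{1}{186029}\right) + 110444 \cdot \frac{1}{13618} = \left(-15093\right) \left(- \frac{1}{186029}\right) + \frac{55222}{6809} = \frac{15093}{186029} + \frac{55222}{6809} = \frac{10375661675}{1266671461} \approx 8.1913$)
$t{\left(P,V \right)} = P + P V$ ($t{\left(P,V \right)} = P V + P = P + P V$)
$t{\left(-638,-641 \right)} + T = - 638 \left(1 - 641\right) + \frac{10375661675}{1266671461} = \left(-638\right) \left(-640\right) + \frac{10375661675}{1266671461} = 408320 + \frac{10375661675}{1266671461} = \frac{517217666617195}{1266671461}$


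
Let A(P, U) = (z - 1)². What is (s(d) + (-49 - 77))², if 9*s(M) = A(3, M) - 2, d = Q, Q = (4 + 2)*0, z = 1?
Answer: 1290496/81 ≈ 15932.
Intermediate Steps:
A(P, U) = 0 (A(P, U) = (1 - 1)² = 0² = 0)
Q = 0 (Q = 6*0 = 0)
d = 0
s(M) = -2/9 (s(M) = (0 - 2)/9 = (⅑)*(-2) = -2/9)
(s(d) + (-49 - 77))² = (-2/9 + (-49 - 77))² = (-2/9 - 126)² = (-1136/9)² = 1290496/81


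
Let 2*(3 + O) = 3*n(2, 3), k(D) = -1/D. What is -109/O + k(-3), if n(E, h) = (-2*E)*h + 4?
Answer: 38/5 ≈ 7.6000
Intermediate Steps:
n(E, h) = 4 - 2*E*h (n(E, h) = -2*E*h + 4 = 4 - 2*E*h)
O = -15 (O = -3 + (3*(4 - 2*2*3))/2 = -3 + (3*(4 - 12))/2 = -3 + (3*(-8))/2 = -3 + (1/2)*(-24) = -3 - 12 = -15)
-109/O + k(-3) = -109/(-15) - 1/(-3) = -1/15*(-109) - 1*(-1/3) = 109/15 + 1/3 = 38/5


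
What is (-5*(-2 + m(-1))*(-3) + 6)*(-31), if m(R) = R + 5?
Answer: -1116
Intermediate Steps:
m(R) = 5 + R
(-5*(-2 + m(-1))*(-3) + 6)*(-31) = (-5*(-2 + (5 - 1))*(-3) + 6)*(-31) = (-5*(-2 + 4)*(-3) + 6)*(-31) = (-10*(-3) + 6)*(-31) = (-5*(-6) + 6)*(-31) = (30 + 6)*(-31) = 36*(-31) = -1116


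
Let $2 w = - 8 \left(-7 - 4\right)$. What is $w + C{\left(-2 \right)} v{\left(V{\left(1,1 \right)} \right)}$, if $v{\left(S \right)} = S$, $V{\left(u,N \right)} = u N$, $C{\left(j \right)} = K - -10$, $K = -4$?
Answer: $50$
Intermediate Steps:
$C{\left(j \right)} = 6$ ($C{\left(j \right)} = -4 - -10 = -4 + 10 = 6$)
$V{\left(u,N \right)} = N u$
$w = 44$ ($w = \frac{\left(-8\right) \left(-7 - 4\right)}{2} = \frac{\left(-8\right) \left(-11\right)}{2} = \frac{1}{2} \cdot 88 = 44$)
$w + C{\left(-2 \right)} v{\left(V{\left(1,1 \right)} \right)} = 44 + 6 \cdot 1 \cdot 1 = 44 + 6 \cdot 1 = 44 + 6 = 50$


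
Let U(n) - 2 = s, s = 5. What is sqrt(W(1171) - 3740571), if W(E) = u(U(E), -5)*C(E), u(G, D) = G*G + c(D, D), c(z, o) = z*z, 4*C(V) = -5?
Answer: I*sqrt(14962654)/2 ≈ 1934.1*I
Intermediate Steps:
C(V) = -5/4 (C(V) = (1/4)*(-5) = -5/4)
c(z, o) = z**2
U(n) = 7 (U(n) = 2 + 5 = 7)
u(G, D) = D**2 + G**2 (u(G, D) = G*G + D**2 = G**2 + D**2 = D**2 + G**2)
W(E) = -185/2 (W(E) = ((-5)**2 + 7**2)*(-5/4) = (25 + 49)*(-5/4) = 74*(-5/4) = -185/2)
sqrt(W(1171) - 3740571) = sqrt(-185/2 - 3740571) = sqrt(-7481327/2) = I*sqrt(14962654)/2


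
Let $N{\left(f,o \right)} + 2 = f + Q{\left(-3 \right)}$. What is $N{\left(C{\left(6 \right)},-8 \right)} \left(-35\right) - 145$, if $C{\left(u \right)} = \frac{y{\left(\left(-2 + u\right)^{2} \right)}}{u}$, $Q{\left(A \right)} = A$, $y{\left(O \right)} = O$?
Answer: $- \frac{190}{3} \approx -63.333$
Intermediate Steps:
$C{\left(u \right)} = \frac{\left(-2 + u\right)^{2}}{u}$
$N{\left(f,o \right)} = -5 + f$ ($N{\left(f,o \right)} = -2 + \left(f - 3\right) = -2 + \left(-3 + f\right) = -5 + f$)
$N{\left(C{\left(6 \right)},-8 \right)} \left(-35\right) - 145 = \left(-5 + \frac{\left(-2 + 6\right)^{2}}{6}\right) \left(-35\right) - 145 = \left(-5 + \frac{4^{2}}{6}\right) \left(-35\right) - 145 = \left(-5 + \frac{1}{6} \cdot 16\right) \left(-35\right) - 145 = \left(-5 + \frac{8}{3}\right) \left(-35\right) - 145 = \left(- \frac{7}{3}\right) \left(-35\right) - 145 = \frac{245}{3} - 145 = - \frac{190}{3}$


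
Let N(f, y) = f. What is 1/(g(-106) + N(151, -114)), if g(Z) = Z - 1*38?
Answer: 1/7 ≈ 0.14286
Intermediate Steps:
g(Z) = -38 + Z (g(Z) = Z - 38 = -38 + Z)
1/(g(-106) + N(151, -114)) = 1/((-38 - 106) + 151) = 1/(-144 + 151) = 1/7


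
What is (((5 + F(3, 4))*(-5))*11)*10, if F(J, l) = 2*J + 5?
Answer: -8800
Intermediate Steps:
F(J, l) = 5 + 2*J
(((5 + F(3, 4))*(-5))*11)*10 = (((5 + (5 + 2*3))*(-5))*11)*10 = (((5 + (5 + 6))*(-5))*11)*10 = (((5 + 11)*(-5))*11)*10 = ((16*(-5))*11)*10 = -80*11*10 = -880*10 = -8800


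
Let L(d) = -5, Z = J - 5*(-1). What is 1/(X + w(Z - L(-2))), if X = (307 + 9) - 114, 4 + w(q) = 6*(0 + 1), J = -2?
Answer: 1/204 ≈ 0.0049020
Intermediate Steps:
Z = 3 (Z = -2 - 5*(-1) = -2 + 5 = 3)
w(q) = 2 (w(q) = -4 + 6*(0 + 1) = -4 + 6*1 = -4 + 6 = 2)
X = 202 (X = 316 - 114 = 202)
1/(X + w(Z - L(-2))) = 1/(202 + 2) = 1/204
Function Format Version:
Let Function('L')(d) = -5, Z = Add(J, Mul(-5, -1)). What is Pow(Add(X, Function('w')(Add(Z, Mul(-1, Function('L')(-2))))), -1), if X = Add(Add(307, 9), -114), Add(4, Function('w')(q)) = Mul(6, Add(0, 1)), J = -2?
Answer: Rational(1, 204) ≈ 0.0049020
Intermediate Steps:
Z = 3 (Z = Add(-2, Mul(-5, -1)) = Add(-2, 5) = 3)
Function('w')(q) = 2 (Function('w')(q) = Add(-4, Mul(6, Add(0, 1))) = Add(-4, Mul(6, 1)) = Add(-4, 6) = 2)
X = 202 (X = Add(316, -114) = 202)
Pow(Add(X, Function('w')(Add(Z, Mul(-1, Function('L')(-2))))), -1) = Pow(Add(202, 2), -1) = Pow(204, -1) = Rational(1, 204)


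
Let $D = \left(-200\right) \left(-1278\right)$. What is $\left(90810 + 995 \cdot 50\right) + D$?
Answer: $396160$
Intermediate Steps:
$D = 255600$
$\left(90810 + 995 \cdot 50\right) + D = \left(90810 + 995 \cdot 50\right) + 255600 = \left(90810 + 49750\right) + 255600 = 140560 + 255600 = 396160$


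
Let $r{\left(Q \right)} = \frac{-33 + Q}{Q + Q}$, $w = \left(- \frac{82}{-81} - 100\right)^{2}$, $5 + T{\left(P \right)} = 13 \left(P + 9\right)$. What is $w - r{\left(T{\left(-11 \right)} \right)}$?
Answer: $\frac{1992728092}{203391} \approx 9797.5$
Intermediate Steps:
$T{\left(P \right)} = 112 + 13 P$ ($T{\left(P \right)} = -5 + 13 \left(P + 9\right) = -5 + 13 \left(9 + P\right) = -5 + \left(117 + 13 P\right) = 112 + 13 P$)
$w = \frac{64288324}{6561}$ ($w = \left(\left(-82\right) \left(- \frac{1}{81}\right) - 100\right)^{2} = \left(\frac{82}{81} - 100\right)^{2} = \left(- \frac{8018}{81}\right)^{2} = \frac{64288324}{6561} \approx 9798.6$)
$r{\left(Q \right)} = \frac{-33 + Q}{2 Q}$
$w - r{\left(T{\left(-11 \right)} \right)} = \frac{64288324}{6561} - \frac{-33 + \left(112 + 13 \left(-11\right)\right)}{2 \left(112 + 13 \left(-11\right)\right)} = \frac{64288324}{6561} - \frac{-33 + \left(112 - 143\right)}{2 \left(112 - 143\right)} = \frac{64288324}{6561} - \frac{-33 - 31}{2 \left(-31\right)} = \frac{64288324}{6561} - \frac{1}{2} \left(- \frac{1}{31}\right) \left(-64\right) = \frac{64288324}{6561} - \frac{32}{31} = \frac{1992728092}{203391}$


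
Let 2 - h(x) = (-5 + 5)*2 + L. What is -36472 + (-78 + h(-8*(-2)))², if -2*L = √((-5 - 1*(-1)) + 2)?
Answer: -36472 + (152 - I*√2)²/4 ≈ -30697.0 - 107.48*I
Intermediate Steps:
L = -I*√2/2 (L = -√((-5 - 1*(-1)) + 2)/2 = -√((-5 + 1) + 2)/2 = -√(-4 + 2)/2 = -I*√2/2 ≈ -0.70711*I)
h(x) = 2 + I*√2/2 (h(x) = 2 - ((-5 + 5)*2 - I*√2/2) = 2 - (0*2 - I*√2/2) = 2 - (0 - I*√2/2) = 2 - (-1)*I*√2/2 = 2 + I*√2/2)
-36472 + (-78 + h(-8*(-2)))² = -36472 + (-78 + (2 + I*√2/2))² = -36472 + (-76 + I*√2/2)²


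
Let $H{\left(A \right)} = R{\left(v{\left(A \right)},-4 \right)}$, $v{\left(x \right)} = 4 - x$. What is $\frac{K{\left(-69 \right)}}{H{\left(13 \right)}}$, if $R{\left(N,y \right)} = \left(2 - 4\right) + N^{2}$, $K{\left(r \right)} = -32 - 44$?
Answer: $- \frac{76}{79} \approx -0.96203$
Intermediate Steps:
$K{\left(r \right)} = -76$ ($K{\left(r \right)} = -32 - 44 = -76$)
$R{\left(N,y \right)} = -2 + N^{2}$
$H{\left(A \right)} = -2 + \left(4 - A\right)^{2}$
$\frac{K{\left(-69 \right)}}{H{\left(13 \right)}} = - \frac{76}{-2 + \left(-4 + 13\right)^{2}} = - \frac{76}{-2 + 9^{2}} = - \frac{76}{-2 + 81} = - \frac{76}{79}$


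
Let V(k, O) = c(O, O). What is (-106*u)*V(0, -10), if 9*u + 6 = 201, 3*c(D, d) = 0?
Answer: 0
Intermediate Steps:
c(D, d) = 0 (c(D, d) = (⅓)*0 = 0)
u = 65/3 (u = -⅔ + (⅑)*201 = -⅔ + 67/3 = 65/3 ≈ 21.667)
V(k, O) = 0
(-106*u)*V(0, -10) = -106*65/3*0 = -6890/3*0 = 0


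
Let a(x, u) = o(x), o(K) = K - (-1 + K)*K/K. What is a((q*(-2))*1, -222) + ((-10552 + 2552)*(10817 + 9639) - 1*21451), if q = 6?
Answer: -163669450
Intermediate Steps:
o(K) = 1 (o(K) = K - (-1 + K) = K + (1 - K) = 1)
a(x, u) = 1
a((q*(-2))*1, -222) + ((-10552 + 2552)*(10817 + 9639) - 1*21451) = 1 + ((-10552 + 2552)*(10817 + 9639) - 1*21451) = 1 + (-8000*20456 - 21451) = 1 + (-163648000 - 21451) = 1 - 163669451 = -163669450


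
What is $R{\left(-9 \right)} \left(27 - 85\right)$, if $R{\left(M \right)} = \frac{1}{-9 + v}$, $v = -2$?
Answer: $\frac{58}{11} \approx 5.2727$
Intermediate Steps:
$R{\left(M \right)} = - \frac{1}{11}$ ($R{\left(M \right)} = \frac{1}{-9 - 2} = \frac{1}{-11} = - \frac{1}{11}$)
$R{\left(-9 \right)} \left(27 - 85\right) = - \frac{27 - 85}{11} = \left(- \frac{1}{11}\right) \left(-58\right) = \frac{58}{11}$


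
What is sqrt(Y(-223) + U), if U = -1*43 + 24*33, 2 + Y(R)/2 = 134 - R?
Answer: sqrt(1459) ≈ 38.197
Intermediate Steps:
Y(R) = 264 - 2*R (Y(R) = -4 + 2*(134 - R) = -4 + (268 - 2*R) = 264 - 2*R)
U = 749 (U = -43 + 792 = 749)
sqrt(Y(-223) + U) = sqrt((264 - 2*(-223)) + 749) = sqrt((264 + 446) + 749) = sqrt(710 + 749) = sqrt(1459)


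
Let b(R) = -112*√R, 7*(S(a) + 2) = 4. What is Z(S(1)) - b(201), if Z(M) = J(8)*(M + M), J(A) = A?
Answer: -160/7 + 112*√201 ≈ 1565.0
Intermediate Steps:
S(a) = -10/7 (S(a) = -2 + (⅐)*4 = -2 + 4/7 = -10/7)
Z(M) = 16*M (Z(M) = 8*(M + M) = 8*(2*M) = 16*M)
Z(S(1)) - b(201) = 16*(-10/7) - (-112)*√201 = -160/7 + 112*√201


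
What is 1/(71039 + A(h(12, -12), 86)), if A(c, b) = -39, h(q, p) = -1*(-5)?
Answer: 1/71000 ≈ 1.4085e-5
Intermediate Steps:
h(q, p) = 5
1/(71039 + A(h(12, -12), 86)) = 1/(71039 - 39) = 1/71000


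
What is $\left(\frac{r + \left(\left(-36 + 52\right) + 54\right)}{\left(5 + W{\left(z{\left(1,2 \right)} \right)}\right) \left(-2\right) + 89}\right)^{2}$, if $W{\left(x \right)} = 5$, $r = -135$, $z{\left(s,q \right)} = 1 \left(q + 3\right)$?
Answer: $\frac{4225}{4761} \approx 0.88742$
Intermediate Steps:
$z{\left(s,q \right)} = 3 + q$ ($z{\left(s,q \right)} = 1 \left(3 + q\right) = 3 + q$)
$\left(\frac{r + \left(\left(-36 + 52\right) + 54\right)}{\left(5 + W{\left(z{\left(1,2 \right)} \right)}\right) \left(-2\right) + 89}\right)^{2} = \left(\frac{-135 + \left(\left(-36 + 52\right) + 54\right)}{\left(5 + 5\right) \left(-2\right) + 89}\right)^{2} = \left(\frac{-135 + \left(16 + 54\right)}{10 \left(-2\right) + 89}\right)^{2} = \left(\frac{-135 + 70}{-20 + 89}\right)^{2} = \left(- \frac{65}{69}\right)^{2} = \frac{4225}{4761}$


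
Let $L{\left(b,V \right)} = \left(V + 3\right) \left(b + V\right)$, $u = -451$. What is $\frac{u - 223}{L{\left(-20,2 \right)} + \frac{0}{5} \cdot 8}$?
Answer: $\frac{337}{45} \approx 7.4889$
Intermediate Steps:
$L{\left(b,V \right)} = \left(3 + V\right) \left(V + b\right)$
$\frac{u - 223}{L{\left(-20,2 \right)} + \frac{0}{5} \cdot 8} = \frac{-451 - 223}{\left(2^{2} + 3 \cdot 2 + 3 \left(-20\right) + 2 \left(-20\right)\right) + \frac{0}{5} \cdot 8} = - \frac{674}{\left(4 + 6 - 60 - 40\right) + 0 \cdot \frac{1}{5} \cdot 8} = - \frac{674}{-90 + 0 \cdot 8} = - \frac{674}{-90 + 0} = - \frac{674}{-90} = \left(-674\right) \left(- \frac{1}{90}\right) = \frac{337}{45}$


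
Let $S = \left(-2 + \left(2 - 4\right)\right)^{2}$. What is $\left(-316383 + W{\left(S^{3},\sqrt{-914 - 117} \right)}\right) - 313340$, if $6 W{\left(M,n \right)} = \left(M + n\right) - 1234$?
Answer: $-629246 + \frac{i \sqrt{1031}}{6} \approx -6.2925 \cdot 10^{5} + 5.3515 i$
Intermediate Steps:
$S = 16$ ($S = \left(-2 + \left(2 - 4\right)\right)^{2} = \left(-2 - 2\right)^{2} = \left(-4\right)^{2} = 16$)
$W{\left(M,n \right)} = - \frac{617}{3} + \frac{M}{6} + \frac{n}{6}$ ($W{\left(M,n \right)} = \frac{\left(M + n\right) - 1234}{6} = \frac{-1234 + M + n}{6} = - \frac{617}{3} + \frac{M}{6} + \frac{n}{6}$)
$\left(-316383 + W{\left(S^{3},\sqrt{-914 - 117} \right)}\right) - 313340 = \left(-316383 + \left(- \frac{617}{3} + \frac{16^{3}}{6} + \frac{\sqrt{-914 - 117}}{6}\right)\right) - 313340 = \left(-316383 + \left(- \frac{617}{3} + \frac{1}{6} \cdot 4096 + \frac{\sqrt{-1031}}{6}\right)\right) - 313340 = \left(-316383 + \left(- \frac{617}{3} + \frac{2048}{3} + \frac{i \sqrt{1031}}{6}\right)\right) - 313340 = \left(-316383 + \left(477 + \frac{i \sqrt{1031}}{6}\right)\right) - 313340 = \left(-315906 + \frac{i \sqrt{1031}}{6}\right) - 313340 = -629246 + \frac{i \sqrt{1031}}{6}$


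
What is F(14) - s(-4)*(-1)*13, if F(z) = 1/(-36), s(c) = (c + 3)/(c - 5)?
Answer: 17/12 ≈ 1.4167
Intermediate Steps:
s(c) = (3 + c)/(-5 + c)
F(z) = -1/36
F(14) - s(-4)*(-1)*13 = -1/36 - ((3 - 4)/(-5 - 4))*(-1)*13 = -1/36 - (-1/(-9))*(-1)*13 = -1/36 - -1/9*(-1)*(-1)*13 = -1/36 - (1/9)*(-1)*13 = -1/36 - (-1)*13/9 = -1/36 - 1*(-13/9) = -1/36 + 13/9 = 17/12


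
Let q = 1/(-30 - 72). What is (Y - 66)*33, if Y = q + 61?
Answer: -5621/34 ≈ -165.32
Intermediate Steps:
q = -1/102 (q = 1/(-102) = -1/102 ≈ -0.0098039)
Y = 6221/102 (Y = -1/102 + 61 = 6221/102 ≈ 60.990)
(Y - 66)*33 = (6221/102 - 66)*33 = -511/102*33 = -5621/34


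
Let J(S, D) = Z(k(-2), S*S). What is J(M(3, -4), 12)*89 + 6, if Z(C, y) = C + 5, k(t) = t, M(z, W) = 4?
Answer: 273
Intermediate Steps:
Z(C, y) = 5 + C
J(S, D) = 3 (J(S, D) = 5 - 2 = 3)
J(M(3, -4), 12)*89 + 6 = 3*89 + 6 = 267 + 6 = 273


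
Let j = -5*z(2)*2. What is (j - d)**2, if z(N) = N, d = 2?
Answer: 484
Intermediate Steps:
j = -20 (j = -5*2*2 = -10*2 = -20)
(j - d)**2 = (-20 - 1*2)**2 = (-20 - 2)**2 = (-22)**2 = 484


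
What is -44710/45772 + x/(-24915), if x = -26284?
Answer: 44560799/570204690 ≈ 0.078149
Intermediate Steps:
-44710/45772 + x/(-24915) = -44710/45772 - 26284/(-24915) = -44710*1/45772 - 26284*(-1/24915) = -22355/22886 + 26284/24915 = 44560799/570204690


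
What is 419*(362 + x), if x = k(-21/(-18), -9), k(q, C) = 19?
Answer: 159639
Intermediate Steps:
x = 19
419*(362 + x) = 419*(362 + 19) = 419*381 = 159639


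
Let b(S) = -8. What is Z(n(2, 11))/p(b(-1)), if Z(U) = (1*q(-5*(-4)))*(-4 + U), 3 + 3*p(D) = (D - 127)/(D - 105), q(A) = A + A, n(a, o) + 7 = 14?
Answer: -3390/17 ≈ -199.41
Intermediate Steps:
n(a, o) = 7 (n(a, o) = -7 + 14 = 7)
q(A) = 2*A
p(D) = -1 + (-127 + D)/(3*(-105 + D)) (p(D) = -1 + ((D - 127)/(D - 105))/3 = -1 + ((-127 + D)/(-105 + D))/3 = -1 + (-127 + D)/(3*(-105 + D)))
Z(U) = -160 + 40*U (Z(U) = (1*(2*(-5*(-4))))*(-4 + U) = (1*(2*20))*(-4 + U) = (1*40)*(-4 + U) = 40*(-4 + U) = -160 + 40*U)
Z(n(2, 11))/p(b(-1)) = (-160 + 40*7)/((2*(94 - 1*(-8))/(3*(-105 - 8)))) = (-160 + 280)/(((⅔)*(94 + 8)/(-113))) = 120/(((⅔)*(-1/113)*102)) = 120/(-68/113) = 120*(-113/68) = -3390/17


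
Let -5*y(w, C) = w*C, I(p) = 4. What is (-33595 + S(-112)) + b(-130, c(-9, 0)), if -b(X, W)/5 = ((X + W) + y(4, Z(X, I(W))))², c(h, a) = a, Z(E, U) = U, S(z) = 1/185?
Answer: -22626646/185 ≈ -1.2231e+5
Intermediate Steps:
S(z) = 1/185
y(w, C) = -C*w/5 (y(w, C) = -w*C/5 = -C*w/5)
b(X, W) = -5*(-16/5 + W + X)² (b(X, W) = -5*((X + W) - ⅕*4*4)² = -5*((W + X) - 16/5)² = -5*(-16/5 + W + X)²)
(-33595 + S(-112)) + b(-130, c(-9, 0)) = (-33595 + 1/185) - (-16 + 5*0 + 5*(-130))²/5 = -6215074/185 - (-16 + 0 - 650)²/5 = -6215074/185 - ⅕*(-666)² = -6215074/185 - ⅕*443556 = -6215074/185 - 443556/5 = -22626646/185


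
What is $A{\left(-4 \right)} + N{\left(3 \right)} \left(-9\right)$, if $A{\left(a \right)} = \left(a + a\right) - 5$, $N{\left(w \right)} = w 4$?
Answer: $-121$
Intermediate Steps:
$N{\left(w \right)} = 4 w$
$A{\left(a \right)} = -5 + 2 a$ ($A{\left(a \right)} = 2 a - 5 = -5 + 2 a$)
$A{\left(-4 \right)} + N{\left(3 \right)} \left(-9\right) = \left(-5 + 2 \left(-4\right)\right) + 4 \cdot 3 \left(-9\right) = \left(-5 - 8\right) + 12 \left(-9\right) = -13 - 108 = -121$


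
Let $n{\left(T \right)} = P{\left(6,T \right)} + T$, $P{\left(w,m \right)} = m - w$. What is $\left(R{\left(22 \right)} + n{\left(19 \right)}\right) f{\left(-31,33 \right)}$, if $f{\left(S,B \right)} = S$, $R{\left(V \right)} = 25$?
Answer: $-1767$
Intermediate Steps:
$n{\left(T \right)} = -6 + 2 T$ ($n{\left(T \right)} = \left(T - 6\right) + T = \left(-6 + T\right) + T = -6 + 2 T$)
$\left(R{\left(22 \right)} + n{\left(19 \right)}\right) f{\left(-31,33 \right)} = \left(25 + \left(-6 + 2 \cdot 19\right)\right) \left(-31\right) = \left(25 + \left(-6 + 38\right)\right) \left(-31\right) = \left(25 + 32\right) \left(-31\right) = 57 \left(-31\right) = -1767$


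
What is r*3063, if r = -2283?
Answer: -6992829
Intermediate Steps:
r*3063 = -2283*3063 = -6992829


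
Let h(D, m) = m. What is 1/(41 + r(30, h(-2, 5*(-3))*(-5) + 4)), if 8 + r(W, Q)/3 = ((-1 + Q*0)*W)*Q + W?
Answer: -1/7003 ≈ -0.00014280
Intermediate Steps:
r(W, Q) = -24 + 3*W - 3*Q*W (r(W, Q) = -24 + 3*(((-1 + Q*0)*W)*Q + W) = -24 + 3*(((-1 + 0)*W)*Q + W) = -24 + 3*((-W)*Q + W) = -24 + 3*(-Q*W + W) = -24 + 3*(W - Q*W) = -24 + (3*W - 3*Q*W) = -24 + 3*W - 3*Q*W)
1/(41 + r(30, h(-2, 5*(-3))*(-5) + 4)) = 1/(41 + (-24 + 3*30 - 3*((5*(-3))*(-5) + 4)*30)) = 1/(41 + (-24 + 90 - 3*(-15*(-5) + 4)*30)) = 1/(41 + (-24 + 90 - 3*(75 + 4)*30)) = 1/(41 + (-24 + 90 - 3*79*30)) = 1/(41 + (-24 + 90 - 7110)) = 1/(41 - 7044) = 1/(-7003) = -1/7003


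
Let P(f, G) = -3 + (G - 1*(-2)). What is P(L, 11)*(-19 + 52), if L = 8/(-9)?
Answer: 330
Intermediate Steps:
L = -8/9 (L = 8*(-⅑) = -8/9 ≈ -0.88889)
P(f, G) = -1 + G (P(f, G) = -3 + (G + 2) = -3 + (2 + G) = -1 + G)
P(L, 11)*(-19 + 52) = (-1 + 11)*(-19 + 52) = 10*33 = 330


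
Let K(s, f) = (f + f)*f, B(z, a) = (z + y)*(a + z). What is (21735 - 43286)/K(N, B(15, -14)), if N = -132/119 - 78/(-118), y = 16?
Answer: -21551/1922 ≈ -11.213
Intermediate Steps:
N = -3147/7021 (N = -132*1/119 - 78*(-1/118) = -132/119 + 39/59 = -3147/7021 ≈ -0.44823)
B(z, a) = (16 + z)*(a + z) (B(z, a) = (z + 16)*(a + z) = (16 + z)*(a + z))
K(s, f) = 2*f² (K(s, f) = (2*f)*f = 2*f²)
(21735 - 43286)/K(N, B(15, -14)) = (21735 - 43286)/((2*(15² + 16*(-14) + 16*15 - 14*15)²)) = -21551*1/(2*(225 - 224 + 240 - 210)²) = -21551/(2*31²) = -21551/(2*961) = -21551/1922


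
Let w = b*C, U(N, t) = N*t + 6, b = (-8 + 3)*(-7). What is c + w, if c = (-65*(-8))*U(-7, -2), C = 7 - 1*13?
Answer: 10190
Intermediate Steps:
C = -6 (C = 7 - 13 = -6)
b = 35 (b = -5*(-7) = 35)
U(N, t) = 6 + N*t
w = -210 (w = 35*(-6) = -210)
c = 10400 (c = (-65*(-8))*(6 - 7*(-2)) = 520*(6 + 14) = 520*20 = 10400)
c + w = 10400 - 210 = 10190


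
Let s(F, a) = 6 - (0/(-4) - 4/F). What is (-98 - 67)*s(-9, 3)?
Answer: -2750/3 ≈ -916.67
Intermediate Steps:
s(F, a) = 6 + 4/F (s(F, a) = 6 - (0*(-¼) - 4/F) = 6 - (0 - 4/F) = 6 - (-4)/F = 6 + 4/F)
(-98 - 67)*s(-9, 3) = (-98 - 67)*(6 + 4/(-9)) = -165*(6 + 4*(-⅑)) = -165*(6 - 4/9) = -165*50/9 = -2750/3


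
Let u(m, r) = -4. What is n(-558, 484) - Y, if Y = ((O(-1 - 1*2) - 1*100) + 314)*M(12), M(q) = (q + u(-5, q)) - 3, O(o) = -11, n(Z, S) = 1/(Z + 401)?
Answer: -159356/157 ≈ -1015.0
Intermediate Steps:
n(Z, S) = 1/(401 + Z)
M(q) = -7 + q (M(q) = (q - 4) - 3 = (-4 + q) - 3 = -7 + q)
Y = 1015 (Y = ((-11 - 1*100) + 314)*(-7 + 12) = ((-11 - 100) + 314)*5 = (-111 + 314)*5 = 203*5 = 1015)
n(-558, 484) - Y = 1/(401 - 558) - 1*1015 = 1/(-157) - 1015 = -1/157 - 1015 = -159356/157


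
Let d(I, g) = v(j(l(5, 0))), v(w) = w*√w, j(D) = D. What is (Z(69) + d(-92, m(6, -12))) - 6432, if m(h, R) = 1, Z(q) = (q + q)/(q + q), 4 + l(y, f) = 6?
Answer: -6431 + 2*√2 ≈ -6428.2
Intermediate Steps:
l(y, f) = 2 (l(y, f) = -4 + 6 = 2)
Z(q) = 1 (Z(q) = (2*q)/((2*q)) = (2*q)*(1/(2*q)) = 1)
v(w) = w^(3/2)
d(I, g) = 2*√2 (d(I, g) = 2^(3/2) = 2*√2)
(Z(69) + d(-92, m(6, -12))) - 6432 = (1 + 2*√2) - 6432 = -6431 + 2*√2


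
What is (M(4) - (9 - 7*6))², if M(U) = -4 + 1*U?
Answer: 1089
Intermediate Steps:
M(U) = -4 + U
(M(4) - (9 - 7*6))² = ((-4 + 4) - (9 - 7*6))² = (0 - (9 - 42))² = (0 - 1*(-33))² = (0 + 33)² = 33² = 1089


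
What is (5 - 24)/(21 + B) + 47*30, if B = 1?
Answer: 31001/22 ≈ 1409.1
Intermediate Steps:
(5 - 24)/(21 + B) + 47*30 = (5 - 24)/(21 + 1) + 47*30 = -19/22 + 1410 = 31001/22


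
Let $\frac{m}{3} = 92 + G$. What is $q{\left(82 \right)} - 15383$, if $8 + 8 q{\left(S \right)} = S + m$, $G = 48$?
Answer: $- \frac{61285}{4} \approx -15321.0$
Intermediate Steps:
$m = 420$ ($m = 3 \left(92 + 48\right) = 3 \cdot 140 = 420$)
$q{\left(S \right)} = \frac{103}{2} + \frac{S}{8}$ ($q{\left(S \right)} = -1 + \frac{S + 420}{8} = -1 + \frac{420 + S}{8} = -1 + \left(\frac{105}{2} + \frac{S}{8}\right) = \frac{103}{2} + \frac{S}{8}$)
$q{\left(82 \right)} - 15383 = \left(\frac{103}{2} + \frac{1}{8} \cdot 82\right) - 15383 = \left(\frac{103}{2} + \frac{41}{4}\right) - 15383 = \frac{247}{4} - 15383 = - \frac{61285}{4}$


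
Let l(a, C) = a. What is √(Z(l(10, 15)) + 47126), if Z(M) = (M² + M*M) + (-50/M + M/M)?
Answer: 3*√5258 ≈ 217.54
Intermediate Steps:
Z(M) = 1 - 50/M + 2*M² (Z(M) = (M² + M²) + (-50/M + 1) = 2*M² + (1 - 50/M) = 1 - 50/M + 2*M²)
√(Z(l(10, 15)) + 47126) = √((-50 + 10 + 2*10³)/10 + 47126) = √((-50 + 10 + 2*1000)/10 + 47126) = √((-50 + 10 + 2000)/10 + 47126) = √((⅒)*1960 + 47126) = √(196 + 47126) = √47322 = 3*√5258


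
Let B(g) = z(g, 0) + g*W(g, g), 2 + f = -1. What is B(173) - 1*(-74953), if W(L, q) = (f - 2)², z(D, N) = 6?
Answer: 79284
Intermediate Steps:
f = -3 (f = -2 - 1 = -3)
W(L, q) = 25 (W(L, q) = (-3 - 2)² = (-5)² = 25)
B(g) = 6 + 25*g (B(g) = 6 + g*25 = 6 + 25*g)
B(173) - 1*(-74953) = (6 + 25*173) - 1*(-74953) = (6 + 4325) + 74953 = 4331 + 74953 = 79284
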